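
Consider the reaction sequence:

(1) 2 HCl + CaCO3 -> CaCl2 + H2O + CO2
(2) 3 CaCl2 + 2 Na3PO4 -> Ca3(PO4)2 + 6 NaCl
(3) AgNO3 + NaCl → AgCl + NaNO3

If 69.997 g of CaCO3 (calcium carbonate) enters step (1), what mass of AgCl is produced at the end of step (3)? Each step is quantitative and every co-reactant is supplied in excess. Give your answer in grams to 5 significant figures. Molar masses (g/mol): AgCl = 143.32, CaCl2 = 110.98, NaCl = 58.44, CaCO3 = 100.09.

200.46 g

n(CaCO3) = 69.997 / 100.09 = 0.699341 mol.
Reaction (1): CaCO3→CaCl2 ratio 1:1 ⇒ n(CaCl2) = 0.699341 mol.
Reaction (2): CaCl2→NaCl ratio 3:6 ⇒ n(NaCl) = 1.39868 mol.
Reaction (3): NaCl→AgCl ratio 1:1 ⇒ n(AgCl) = 1.39868 mol.
Mass of AgCl = 1.39868 × 143.32 = 200.459 g.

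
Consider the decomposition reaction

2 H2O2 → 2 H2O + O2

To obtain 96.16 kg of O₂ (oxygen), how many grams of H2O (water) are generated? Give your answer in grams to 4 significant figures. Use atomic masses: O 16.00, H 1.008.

M(O2) = 2(16.00) = 32.00 g/mol.
M(H2O) = 2(1.008) + 16.00 = 18.016 g/mol.
Convert: 96.16 kg = 96160 g.
n(O2) = 96160 g / 32.00 g/mol = 3005.0 mol.
From the equation the O2:H2O mole ratio is 1:2, so n(H2O) = 3005.0 × 2/1 = 6010.0 mol.
Mass of H2O = 6010.0 mol × 18.016 g/mol = 108280 g.

108300 g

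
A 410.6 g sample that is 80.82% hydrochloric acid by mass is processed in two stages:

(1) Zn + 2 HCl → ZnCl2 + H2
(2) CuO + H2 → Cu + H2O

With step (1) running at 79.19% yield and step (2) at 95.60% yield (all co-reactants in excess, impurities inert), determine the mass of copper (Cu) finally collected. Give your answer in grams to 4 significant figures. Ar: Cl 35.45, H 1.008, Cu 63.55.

Pure HCl = 410.6 × 0.8082 = 331.85 g.
M(HCl) = 1.008 + 35.45 = 36.458 g/mol.
M(Cu) = 63.55 g/mol.
n(HCl) = 331.85 / 36.458 = 9.1022 mol.
Step 1 (HCl:H2 = 2:1): theoretical n(H2) = 4.5511 mol; at 79.19% yield, n(H2) = 3.6040 mol.
Step 2 (H2:Cu = 1:1): theoretical n(Cu) = 3.6040 mol, so theoretical mass = 3.6040 × 63.55 = 229.03 g.
At 95.60% yield, actual mass of Cu = 229.03 × 0.9560 = 218.96 g.

219.0 g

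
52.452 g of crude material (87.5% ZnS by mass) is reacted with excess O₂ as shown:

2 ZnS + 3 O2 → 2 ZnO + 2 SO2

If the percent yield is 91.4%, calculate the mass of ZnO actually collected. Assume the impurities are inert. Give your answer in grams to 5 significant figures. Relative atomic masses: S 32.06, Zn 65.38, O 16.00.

35.035 g

Pure ZnS available = 52.452 g × 0.875 = 45.8955 g.
M(ZnS) = 65.38 + 32.06 = 97.44 g/mol.
M(ZnO) = 65.38 + 16.00 = 81.38 g/mol.
n(ZnS) = 45.8955 g / 97.44 g/mol = 0.471013 mol.
From the equation the ZnS:ZnO mole ratio is 2:2, so n(ZnO) = 0.471013 × 2/2 = 0.471013 mol.
Mass of ZnO = 0.471013 mol × 81.38 g/mol = 38.3310 g.
Actual mass collected = 38.3310 g × 0.914 = 35.0346 g.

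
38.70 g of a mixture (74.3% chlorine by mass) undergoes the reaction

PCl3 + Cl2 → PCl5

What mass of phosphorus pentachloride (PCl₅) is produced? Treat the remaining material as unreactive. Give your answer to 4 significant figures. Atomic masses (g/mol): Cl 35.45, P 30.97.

Mass of pure Cl2 = 38.70 g × 0.743 = 28.754 g.
M(Cl2) = 2(35.45) = 70.90 g/mol.
M(PCl5) = 30.97 + 5(35.45) = 208.22 g/mol.
n(Cl2) = 28.754 g / 70.90 g/mol = 0.40556 mol.
From the equation the Cl2:PCl5 mole ratio is 1:1, so n(PCl5) = 0.40556 × 1/1 = 0.40556 mol.
Mass of PCl5 = 0.40556 mol × 208.22 g/mol = 84.445 g.

84.45 g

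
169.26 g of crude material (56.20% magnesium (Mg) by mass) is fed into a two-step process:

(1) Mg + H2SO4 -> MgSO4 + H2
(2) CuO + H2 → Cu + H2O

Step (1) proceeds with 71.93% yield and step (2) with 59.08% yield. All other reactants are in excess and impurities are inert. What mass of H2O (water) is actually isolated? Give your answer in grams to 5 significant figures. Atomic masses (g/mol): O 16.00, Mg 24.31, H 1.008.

Pure Mg = 169.26 × 0.5620 = 95.1241 g.
M(Mg) = 24.31 g/mol.
M(H2O) = 2(1.008) + 16.00 = 18.016 g/mol.
n(Mg) = 95.1241 / 24.31 = 3.91296 mol.
Step 1 (Mg:H2 = 1:1): theoretical n(H2) = 3.91296 mol; at 71.93% yield, n(H2) = 2.81459 mol.
Step 2 (H2:H2O = 1:1): theoretical n(H2O) = 2.81459 mol, so theoretical mass = 2.81459 × 18.016 = 50.7077 g.
At 59.08% yield, actual mass of H2O = 50.7077 × 0.5908 = 29.9581 g.

29.958 g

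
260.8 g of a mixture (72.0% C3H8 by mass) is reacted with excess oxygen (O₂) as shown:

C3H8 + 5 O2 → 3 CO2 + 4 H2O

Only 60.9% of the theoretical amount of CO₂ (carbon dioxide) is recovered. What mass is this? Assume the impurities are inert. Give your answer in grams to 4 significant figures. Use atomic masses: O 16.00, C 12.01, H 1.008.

342.4 g

Pure C3H8 available = 260.8 g × 0.720 = 187.78 g.
M(C3H8) = 3(12.01) + 8(1.008) = 44.094 g/mol.
M(CO2) = 12.01 + 2(16.00) = 44.01 g/mol.
n(C3H8) = 187.78 g / 44.094 g/mol = 4.2585 mol.
From the equation the C3H8:CO2 mole ratio is 1:3, so n(CO2) = 4.2585 × 3/1 = 12.776 mol.
Mass of CO2 = 12.776 mol × 44.01 g/mol = 562.25 g.
Actual mass collected = 562.25 g × 0.609 = 342.41 g.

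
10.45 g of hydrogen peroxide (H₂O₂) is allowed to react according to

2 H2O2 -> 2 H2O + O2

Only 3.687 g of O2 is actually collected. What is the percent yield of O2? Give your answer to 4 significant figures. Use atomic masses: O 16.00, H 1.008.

M(H2O2) = 2(1.008) + 2(16.00) = 34.016 g/mol.
M(O2) = 2(16.00) = 32.00 g/mol.
n(H2O2) = 10.450 g / 34.016 g/mol = 0.30721 mol.
From the equation the H2O2:O2 mole ratio is 2:1, so n(O2) = 0.30721 × 1/2 = 0.15360 mol.
Mass of O2 = 0.15360 mol × 32.00 g/mol = 4.9153 g.
This is the theoretical yield. Percent yield = 3.687 g / 4.9153 g × 100% = 75.010%.

75.01 %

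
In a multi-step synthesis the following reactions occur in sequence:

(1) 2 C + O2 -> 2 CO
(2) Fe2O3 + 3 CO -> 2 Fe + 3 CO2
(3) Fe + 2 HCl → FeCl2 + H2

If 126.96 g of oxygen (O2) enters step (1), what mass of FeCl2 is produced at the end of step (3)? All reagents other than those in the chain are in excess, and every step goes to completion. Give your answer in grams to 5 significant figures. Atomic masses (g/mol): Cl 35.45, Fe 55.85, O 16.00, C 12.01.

670.51 g

M(O2) = 2(16.00) = 32.00 g/mol.
M(FeCl2) = 55.85 + 2(35.45) = 126.75 g/mol.
n(O2) = 126.96 / 32.00 = 3.96750 mol.
Reaction (1): O2→CO ratio 1:2 ⇒ n(CO) = 7.93500 mol.
Reaction (2): CO→Fe ratio 3:2 ⇒ n(Fe) = 5.29000 mol.
Reaction (3): Fe→FeCl2 ratio 1:1 ⇒ n(FeCl2) = 5.29000 mol.
Mass of FeCl2 = 5.29000 × 126.75 = 670.508 g.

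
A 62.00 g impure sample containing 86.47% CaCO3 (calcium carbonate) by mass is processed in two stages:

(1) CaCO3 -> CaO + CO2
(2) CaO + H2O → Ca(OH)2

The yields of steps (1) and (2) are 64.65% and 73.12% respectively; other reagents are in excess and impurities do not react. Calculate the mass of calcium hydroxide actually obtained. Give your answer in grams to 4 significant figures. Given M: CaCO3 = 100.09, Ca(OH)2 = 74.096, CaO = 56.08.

18.76 g

Pure CaCO3 = 62.00 × 0.8647 = 53.611 g.
n(CaCO3) = 53.611 / 100.09 = 0.53563 mol.
Step 1 (CaCO3:CaO = 1:1): theoretical n(CaO) = 0.53563 mol; at 64.65% yield, n(CaO) = 0.34629 mol.
Step 2 (CaO:Ca(OH)2 = 1:1): theoretical n(Ca(OH)2) = 0.34629 mol, so theoretical mass = 0.34629 × 74.096 = 25.658 g.
At 73.12% yield, actual mass of Ca(OH)2 = 25.658 × 0.7312 = 18.761 g.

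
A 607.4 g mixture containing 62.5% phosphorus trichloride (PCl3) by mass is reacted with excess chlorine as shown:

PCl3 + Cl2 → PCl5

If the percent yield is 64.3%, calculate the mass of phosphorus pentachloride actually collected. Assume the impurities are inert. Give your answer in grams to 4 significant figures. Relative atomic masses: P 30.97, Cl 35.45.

370.1 g

Pure PCl3 available = 607.4 g × 0.625 = 379.62 g.
M(PCl3) = 30.97 + 3(35.45) = 137.32 g/mol.
M(PCl5) = 30.97 + 5(35.45) = 208.22 g/mol.
n(PCl3) = 379.62 g / 137.32 g/mol = 2.7645 mol.
From the equation the PCl3:PCl5 mole ratio is 1:1, so n(PCl5) = 2.7645 × 1/1 = 2.7645 mol.
Mass of PCl5 = 2.7645 mol × 208.22 g/mol = 575.63 g.
Actual mass collected = 575.63 g × 0.643 = 370.13 g.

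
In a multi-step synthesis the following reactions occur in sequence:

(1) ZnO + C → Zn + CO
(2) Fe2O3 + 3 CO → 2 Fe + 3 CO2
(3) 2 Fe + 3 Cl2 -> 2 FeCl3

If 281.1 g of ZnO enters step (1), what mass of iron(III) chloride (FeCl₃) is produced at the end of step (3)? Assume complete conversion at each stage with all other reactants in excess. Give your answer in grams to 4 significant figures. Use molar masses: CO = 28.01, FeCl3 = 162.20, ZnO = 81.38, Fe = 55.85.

n(ZnO) = 281.1 / 81.38 = 3.4542 mol.
Reaction (1): ZnO→CO ratio 1:1 ⇒ n(CO) = 3.4542 mol.
Reaction (2): CO→Fe ratio 3:2 ⇒ n(Fe) = 2.3028 mol.
Reaction (3): Fe→FeCl3 ratio 2:2 ⇒ n(FeCl3) = 2.3028 mol.
Mass of FeCl3 = 2.3028 × 162.20 = 373.51 g.

373.5 g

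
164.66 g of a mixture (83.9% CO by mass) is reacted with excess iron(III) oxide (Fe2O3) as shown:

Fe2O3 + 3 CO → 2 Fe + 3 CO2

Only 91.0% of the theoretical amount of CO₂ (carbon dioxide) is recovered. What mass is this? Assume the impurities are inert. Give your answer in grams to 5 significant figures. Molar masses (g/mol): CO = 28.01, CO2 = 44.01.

197.53 g

Pure CO available = 164.66 g × 0.839 = 138.150 g.
n(CO) = 138.150 g / 28.01 g/mol = 4.93216 mol.
From the equation the CO:CO2 mole ratio is 3:3, so n(CO2) = 4.93216 × 3/3 = 4.93216 mol.
Mass of CO2 = 4.93216 mol × 44.01 g/mol = 217.064 g.
Actual mass collected = 217.064 g × 0.910 = 197.528 g.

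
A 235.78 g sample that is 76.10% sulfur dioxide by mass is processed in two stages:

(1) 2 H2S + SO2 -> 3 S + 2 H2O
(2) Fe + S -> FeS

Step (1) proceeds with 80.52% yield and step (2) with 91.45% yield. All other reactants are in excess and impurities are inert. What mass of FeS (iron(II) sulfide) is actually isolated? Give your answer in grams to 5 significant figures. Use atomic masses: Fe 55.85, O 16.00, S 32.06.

543.94 g

Pure SO2 = 235.78 × 0.7610 = 179.429 g.
M(SO2) = 32.06 + 2(16.00) = 64.06 g/mol.
M(FeS) = 55.85 + 32.06 = 87.91 g/mol.
n(SO2) = 179.429 / 64.06 = 2.80095 mol.
Step 1 (SO2:S = 1:3): theoretical n(S) = 8.40284 mol; at 80.52% yield, n(S) = 6.76596 mol.
Step 2 (S:FeS = 1:1): theoretical n(FeS) = 6.76596 mol, so theoretical mass = 6.76596 × 87.91 = 594.796 g.
At 91.45% yield, actual mass of FeS = 594.796 × 0.9145 = 543.941 g.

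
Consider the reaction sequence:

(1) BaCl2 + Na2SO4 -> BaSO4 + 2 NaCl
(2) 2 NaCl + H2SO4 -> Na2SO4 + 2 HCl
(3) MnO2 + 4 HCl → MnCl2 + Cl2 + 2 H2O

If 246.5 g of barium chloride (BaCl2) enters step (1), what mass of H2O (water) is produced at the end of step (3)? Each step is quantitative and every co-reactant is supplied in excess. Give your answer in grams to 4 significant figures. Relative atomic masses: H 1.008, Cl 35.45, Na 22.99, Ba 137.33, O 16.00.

M(BaCl2) = 137.33 + 2(35.45) = 208.23 g/mol.
M(H2O) = 2(1.008) + 16.00 = 18.016 g/mol.
n(BaCl2) = 246.5 / 208.23 = 1.1838 mol.
Reaction (1): BaCl2→NaCl ratio 1:2 ⇒ n(NaCl) = 2.3676 mol.
Reaction (2): NaCl→HCl ratio 2:2 ⇒ n(HCl) = 2.3676 mol.
Reaction (3): HCl→H2O ratio 4:2 ⇒ n(H2O) = 1.1838 mol.
Mass of H2O = 1.1838 × 18.016 = 21.327 g.

21.33 g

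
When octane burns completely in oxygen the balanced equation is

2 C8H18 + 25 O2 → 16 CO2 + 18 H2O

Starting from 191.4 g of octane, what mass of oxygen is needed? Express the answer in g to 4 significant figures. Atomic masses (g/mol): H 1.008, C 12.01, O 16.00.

670.3 g

M(C8H18) = 8(12.01) + 18(1.008) = 114.224 g/mol.
M(O2) = 2(16.00) = 32.00 g/mol.
n(C8H18) = 191.40 g / 114.224 g/mol = 1.6757 mol.
From the equation the C8H18:O2 mole ratio is 2:25, so n(O2) = 1.6757 × 25/2 = 20.946 mol.
Mass of O2 = 20.946 mol × 32.00 g/mol = 670.26 g.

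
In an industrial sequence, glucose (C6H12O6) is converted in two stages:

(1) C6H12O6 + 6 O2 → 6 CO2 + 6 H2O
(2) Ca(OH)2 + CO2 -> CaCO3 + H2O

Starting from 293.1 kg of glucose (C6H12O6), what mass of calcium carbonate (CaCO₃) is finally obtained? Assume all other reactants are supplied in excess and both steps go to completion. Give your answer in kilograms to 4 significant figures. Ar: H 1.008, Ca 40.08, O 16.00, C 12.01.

977.0 kg

M(C6H12O6) = 6(12.01) + 12(1.008) + 6(16.00) = 180.156 g/mol.
M(CaCO3) = 40.08 + 12.01 + 3(16.00) = 100.09 g/mol.
293.1 kg = 293100 g.
n(C6H12O6) = 293100 / 180.156 = 1626.9 mol.
Step 1 gives a 1:6 ratio of C6H12O6 to CO2, so n(CO2) = 9761.5 mol.
In step 2 the CO2:CaCO3 ratio is 1:1, so n(CaCO3) = 9761.5 mol.
Mass of CaCO3 = 9761.5 × 100.09 = 977030 g = 977.0 kg.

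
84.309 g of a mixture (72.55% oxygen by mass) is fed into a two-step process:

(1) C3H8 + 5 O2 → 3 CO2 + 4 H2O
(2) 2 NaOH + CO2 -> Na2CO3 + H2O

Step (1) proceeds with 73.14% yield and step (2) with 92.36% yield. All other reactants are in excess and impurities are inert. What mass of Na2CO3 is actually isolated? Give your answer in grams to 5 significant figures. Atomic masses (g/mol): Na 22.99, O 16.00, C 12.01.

82.114 g

Pure O2 = 84.309 × 0.7255 = 61.1662 g.
M(O2) = 2(16.00) = 32.00 g/mol.
M(Na2CO3) = 2(22.99) + 12.01 + 3(16.00) = 105.99 g/mol.
n(O2) = 61.1662 / 32.00 = 1.91144 mol.
Step 1 (O2:CO2 = 5:3): theoretical n(CO2) = 1.14687 mol; at 73.14% yield, n(CO2) = 0.838818 mol.
Step 2 (CO2:Na2CO3 = 1:1): theoretical n(Na2CO3) = 0.838818 mol, so theoretical mass = 0.838818 × 105.99 = 88.9063 g.
At 92.36% yield, actual mass of Na2CO3 = 88.9063 × 0.9236 = 82.1138 g.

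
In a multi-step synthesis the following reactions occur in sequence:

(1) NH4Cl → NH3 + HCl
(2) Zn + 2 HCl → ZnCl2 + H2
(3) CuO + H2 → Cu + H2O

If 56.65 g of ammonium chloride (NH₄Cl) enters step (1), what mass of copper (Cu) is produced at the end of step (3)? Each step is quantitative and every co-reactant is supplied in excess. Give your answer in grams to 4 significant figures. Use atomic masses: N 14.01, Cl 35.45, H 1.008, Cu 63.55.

33.65 g

M(NH4Cl) = 14.01 + 4(1.008) + 35.45 = 53.492 g/mol.
M(Cu) = 63.55 g/mol.
n(NH4Cl) = 56.65 / 53.492 = 1.0590 mol.
Reaction (1): NH4Cl→HCl ratio 1:1 ⇒ n(HCl) = 1.0590 mol.
Reaction (2): HCl→H2 ratio 2:1 ⇒ n(H2) = 0.52952 mol.
Reaction (3): H2→Cu ratio 1:1 ⇒ n(Cu) = 0.52952 mol.
Mass of Cu = 0.52952 × 63.55 = 33.651 g.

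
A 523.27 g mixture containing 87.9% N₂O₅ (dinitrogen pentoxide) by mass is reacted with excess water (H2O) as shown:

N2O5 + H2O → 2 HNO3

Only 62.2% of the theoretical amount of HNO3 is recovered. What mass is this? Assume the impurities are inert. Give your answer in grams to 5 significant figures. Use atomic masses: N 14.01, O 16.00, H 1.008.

333.81 g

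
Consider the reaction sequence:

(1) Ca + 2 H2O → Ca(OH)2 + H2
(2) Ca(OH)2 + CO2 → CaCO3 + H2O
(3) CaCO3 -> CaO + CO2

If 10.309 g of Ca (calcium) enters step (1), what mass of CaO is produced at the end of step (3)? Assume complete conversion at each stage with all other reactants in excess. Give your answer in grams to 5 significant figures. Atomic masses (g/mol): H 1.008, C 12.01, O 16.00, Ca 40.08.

M(Ca) = 40.08 g/mol.
M(CaO) = 40.08 + 16.00 = 56.08 g/mol.
n(Ca) = 10.309 / 40.08 = 0.257211 mol.
Reaction (1): Ca→Ca(OH)2 ratio 1:1 ⇒ n(Ca(OH)2) = 0.257211 mol.
Reaction (2): Ca(OH)2→CaCO3 ratio 1:1 ⇒ n(CaCO3) = 0.257211 mol.
Reaction (3): CaCO3→CaO ratio 1:1 ⇒ n(CaO) = 0.257211 mol.
Mass of CaO = 0.257211 × 56.08 = 14.4244 g.

14.424 g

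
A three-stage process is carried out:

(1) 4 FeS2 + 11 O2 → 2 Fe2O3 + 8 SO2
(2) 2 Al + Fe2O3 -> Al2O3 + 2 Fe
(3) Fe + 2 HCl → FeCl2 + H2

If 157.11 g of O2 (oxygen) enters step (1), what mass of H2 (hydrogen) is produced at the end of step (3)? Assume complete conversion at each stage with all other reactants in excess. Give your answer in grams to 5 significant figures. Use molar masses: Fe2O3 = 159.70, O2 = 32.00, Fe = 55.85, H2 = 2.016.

3.5992 g

n(O2) = 157.11 / 32.00 = 4.90969 mol.
Reaction (1): O2→Fe2O3 ratio 11:2 ⇒ n(Fe2O3) = 0.892670 mol.
Reaction (2): Fe2O3→Fe ratio 1:2 ⇒ n(Fe) = 1.78534 mol.
Reaction (3): Fe→H2 ratio 1:1 ⇒ n(H2) = 1.78534 mol.
Mass of H2 = 1.78534 × 2.016 = 3.59925 g.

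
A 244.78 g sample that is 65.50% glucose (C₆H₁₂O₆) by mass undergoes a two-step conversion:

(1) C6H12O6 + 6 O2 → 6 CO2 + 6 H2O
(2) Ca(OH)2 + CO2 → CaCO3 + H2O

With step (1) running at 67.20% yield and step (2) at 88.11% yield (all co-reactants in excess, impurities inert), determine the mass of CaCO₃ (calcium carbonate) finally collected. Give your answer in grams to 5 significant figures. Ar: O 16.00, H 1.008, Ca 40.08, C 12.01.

Pure C6H12O6 = 244.78 × 0.6550 = 160.331 g.
M(C6H12O6) = 6(12.01) + 12(1.008) + 6(16.00) = 180.156 g/mol.
M(CaCO3) = 40.08 + 12.01 + 3(16.00) = 100.09 g/mol.
n(C6H12O6) = 160.331 / 180.156 = 0.889956 mol.
Step 1 (C6H12O6:CO2 = 1:6): theoretical n(CO2) = 5.33974 mol; at 67.20% yield, n(CO2) = 3.58830 mol.
Step 2 (CO2:CaCO3 = 1:1): theoretical n(CaCO3) = 3.58830 mol, so theoretical mass = 3.58830 × 100.09 = 359.153 g.
At 88.11% yield, actual mass of CaCO3 = 359.153 × 0.8811 = 316.450 g.

316.45 g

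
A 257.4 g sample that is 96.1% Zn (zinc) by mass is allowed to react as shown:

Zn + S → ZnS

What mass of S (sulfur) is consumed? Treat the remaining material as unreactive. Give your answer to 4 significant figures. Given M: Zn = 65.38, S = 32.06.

121.3 g

Mass of pure Zn = 257.4 g × 0.961 = 247.36 g.
n(Zn) = 247.36 g / 65.38 g/mol = 3.7834 mol.
From the equation the Zn:S mole ratio is 1:1, so n(S) = 3.7834 × 1/1 = 3.7834 mol.
Mass of S = 3.7834 mol × 32.06 g/mol = 121.30 g.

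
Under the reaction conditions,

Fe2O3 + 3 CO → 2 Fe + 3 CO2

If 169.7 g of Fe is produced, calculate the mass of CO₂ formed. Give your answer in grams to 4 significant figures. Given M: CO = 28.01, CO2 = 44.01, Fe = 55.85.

200.6 g

n(Fe) = 169.70 g / 55.85 g/mol = 3.0385 mol.
From the equation the Fe:CO2 mole ratio is 2:3, so n(CO2) = 3.0385 × 3/2 = 4.5577 mol.
Mass of CO2 = 4.5577 mol × 44.01 g/mol = 200.59 g.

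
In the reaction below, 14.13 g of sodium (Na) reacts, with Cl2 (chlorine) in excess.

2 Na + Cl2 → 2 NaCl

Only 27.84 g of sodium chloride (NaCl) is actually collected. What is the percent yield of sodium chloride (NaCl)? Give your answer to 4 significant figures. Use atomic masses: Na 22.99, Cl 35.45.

77.51 %

M(Na) = 22.99 g/mol.
M(NaCl) = 22.99 + 35.45 = 58.44 g/mol.
n(Na) = 14.130 g / 22.99 g/mol = 0.61462 mol.
From the equation the Na:NaCl mole ratio is 2:2, so n(NaCl) = 0.61462 × 2/2 = 0.61462 mol.
Mass of NaCl = 0.61462 mol × 58.44 g/mol = 35.918 g.
This is the theoretical yield. Percent yield = 27.84 g / 35.918 g × 100% = 77.510%.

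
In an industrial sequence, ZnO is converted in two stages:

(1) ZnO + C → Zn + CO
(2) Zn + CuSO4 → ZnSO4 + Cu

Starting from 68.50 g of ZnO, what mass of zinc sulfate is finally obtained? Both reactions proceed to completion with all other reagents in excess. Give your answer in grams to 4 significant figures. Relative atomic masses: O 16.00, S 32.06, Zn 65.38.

M(ZnO) = 65.38 + 16.00 = 81.38 g/mol.
M(ZnSO4) = 65.38 + 32.06 + 4(16.00) = 161.44 g/mol.
n(ZnO) = 68.500 / 81.38 = 0.84173 mol.
Step 1 gives a 1:1 ratio of ZnO to Zn, so n(Zn) = 0.84173 mol.
In step 2 the Zn:ZnSO4 ratio is 1:1, so n(ZnSO4) = 0.84173 mol.
Mass of ZnSO4 = 0.84173 × 161.44 = 135.89 g.

135.9 g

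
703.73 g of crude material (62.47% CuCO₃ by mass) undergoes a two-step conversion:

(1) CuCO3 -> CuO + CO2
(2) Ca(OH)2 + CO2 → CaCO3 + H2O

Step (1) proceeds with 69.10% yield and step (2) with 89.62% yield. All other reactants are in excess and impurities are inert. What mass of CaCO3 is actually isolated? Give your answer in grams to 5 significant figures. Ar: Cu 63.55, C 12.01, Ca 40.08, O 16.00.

220.53 g

Pure CuCO3 = 703.73 × 0.6247 = 439.620 g.
M(CuCO3) = 63.55 + 12.01 + 3(16.00) = 123.56 g/mol.
M(CaCO3) = 40.08 + 12.01 + 3(16.00) = 100.09 g/mol.
n(CuCO3) = 439.620 / 123.56 = 3.55795 mol.
Step 1 (CuCO3:CO2 = 1:1): theoretical n(CO2) = 3.55795 mol; at 69.10% yield, n(CO2) = 2.45854 mol.
Step 2 (CO2:CaCO3 = 1:1): theoretical n(CaCO3) = 2.45854 mol, so theoretical mass = 2.45854 × 100.09 = 246.076 g.
At 89.62% yield, actual mass of CaCO3 = 246.076 × 0.8962 = 220.533 g.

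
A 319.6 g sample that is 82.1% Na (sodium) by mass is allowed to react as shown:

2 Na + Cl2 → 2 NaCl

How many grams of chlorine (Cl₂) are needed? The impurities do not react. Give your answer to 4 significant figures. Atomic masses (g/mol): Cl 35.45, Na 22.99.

404.6 g

Mass of pure Na = 319.6 g × 0.821 = 262.39 g.
M(Na) = 22.99 g/mol.
M(Cl2) = 2(35.45) = 70.90 g/mol.
n(Na) = 262.39 g / 22.99 g/mol = 11.413 mol.
From the equation the Na:Cl2 mole ratio is 2:1, so n(Cl2) = 11.413 × 1/2 = 5.7066 mol.
Mass of Cl2 = 5.7066 mol × 70.90 g/mol = 404.60 g.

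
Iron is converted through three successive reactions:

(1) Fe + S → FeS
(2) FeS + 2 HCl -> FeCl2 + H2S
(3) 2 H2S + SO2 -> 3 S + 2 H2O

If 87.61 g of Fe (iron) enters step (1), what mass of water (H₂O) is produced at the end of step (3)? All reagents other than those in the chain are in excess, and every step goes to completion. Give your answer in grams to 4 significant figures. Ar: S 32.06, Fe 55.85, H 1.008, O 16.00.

M(Fe) = 55.85 g/mol.
M(H2O) = 2(1.008) + 16.00 = 18.016 g/mol.
n(Fe) = 87.61 / 55.85 = 1.5687 mol.
Reaction (1): Fe→FeS ratio 1:1 ⇒ n(FeS) = 1.5687 mol.
Reaction (2): FeS→H2S ratio 1:1 ⇒ n(H2S) = 1.5687 mol.
Reaction (3): H2S→H2O ratio 2:2 ⇒ n(H2O) = 1.5687 mol.
Mass of H2O = 1.5687 × 18.016 = 28.261 g.

28.26 g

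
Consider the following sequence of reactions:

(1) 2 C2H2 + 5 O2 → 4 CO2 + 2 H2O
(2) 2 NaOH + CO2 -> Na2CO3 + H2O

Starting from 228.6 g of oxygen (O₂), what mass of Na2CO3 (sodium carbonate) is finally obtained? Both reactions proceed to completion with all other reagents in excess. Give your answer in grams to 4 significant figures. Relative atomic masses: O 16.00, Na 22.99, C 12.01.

M(O2) = 2(16.00) = 32.00 g/mol.
M(Na2CO3) = 2(22.99) + 12.01 + 3(16.00) = 105.99 g/mol.
n(O2) = 228.60 / 32.00 = 7.1437 mol.
Step 1 gives a 5:4 ratio of O2 to CO2, so n(CO2) = 5.7150 mol.
In step 2 the CO2:Na2CO3 ratio is 1:1, so n(Na2CO3) = 5.7150 mol.
Mass of Na2CO3 = 5.7150 × 105.99 = 605.73 g.

605.7 g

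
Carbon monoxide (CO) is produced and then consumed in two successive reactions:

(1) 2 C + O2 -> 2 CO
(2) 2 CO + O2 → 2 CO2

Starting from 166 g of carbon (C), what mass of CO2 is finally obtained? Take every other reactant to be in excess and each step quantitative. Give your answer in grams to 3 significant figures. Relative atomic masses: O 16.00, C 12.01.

608 g

M(C) = 12.01 g/mol.
M(CO2) = 12.01 + 2(16.00) = 44.01 g/mol.
n(C) = 166.0 / 12.01 = 13.82 mol.
Step 1 gives a 2:2 ratio of C to CO, so n(CO) = 13.82 mol.
In step 2 the CO:CO2 ratio is 2:2, so n(CO2) = 13.82 mol.
Mass of CO2 = 13.82 × 44.01 = 608.3 g.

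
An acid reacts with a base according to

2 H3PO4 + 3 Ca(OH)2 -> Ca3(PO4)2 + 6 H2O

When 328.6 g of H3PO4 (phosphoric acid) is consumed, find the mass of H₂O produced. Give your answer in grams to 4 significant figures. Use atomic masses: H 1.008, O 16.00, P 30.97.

M(H3PO4) = 3(1.008) + 30.97 + 4(16.00) = 97.994 g/mol.
M(H2O) = 2(1.008) + 16.00 = 18.016 g/mol.
n(H3PO4) = 328.60 g / 97.994 g/mol = 3.3533 mol.
From the equation the H3PO4:H2O mole ratio is 2:6, so n(H2O) = 3.3533 × 6/2 = 10.060 mol.
Mass of H2O = 10.060 mol × 18.016 g/mol = 181.24 g.

181.2 g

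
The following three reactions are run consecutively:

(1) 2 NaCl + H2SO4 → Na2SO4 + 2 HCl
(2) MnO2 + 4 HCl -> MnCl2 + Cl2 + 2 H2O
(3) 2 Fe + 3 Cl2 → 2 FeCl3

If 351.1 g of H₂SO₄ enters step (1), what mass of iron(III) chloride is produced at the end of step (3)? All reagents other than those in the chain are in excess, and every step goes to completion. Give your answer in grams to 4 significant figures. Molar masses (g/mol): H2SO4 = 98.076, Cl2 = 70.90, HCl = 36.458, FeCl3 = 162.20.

n(H2SO4) = 351.1 / 98.076 = 3.5799 mol.
Reaction (1): H2SO4→HCl ratio 1:2 ⇒ n(HCl) = 7.1598 mol.
Reaction (2): HCl→Cl2 ratio 4:1 ⇒ n(Cl2) = 1.7899 mol.
Reaction (3): Cl2→FeCl3 ratio 3:2 ⇒ n(FeCl3) = 1.1933 mol.
Mass of FeCl3 = 1.1933 × 162.20 = 193.55 g.

193.6 g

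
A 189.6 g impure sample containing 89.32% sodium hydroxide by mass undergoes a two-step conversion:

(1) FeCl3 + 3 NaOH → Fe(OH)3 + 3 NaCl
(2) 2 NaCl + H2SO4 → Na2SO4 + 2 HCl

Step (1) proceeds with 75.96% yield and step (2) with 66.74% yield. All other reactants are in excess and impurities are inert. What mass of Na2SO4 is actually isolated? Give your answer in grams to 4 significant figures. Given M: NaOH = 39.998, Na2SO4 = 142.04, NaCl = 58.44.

152.4 g

Pure NaOH = 189.6 × 0.8932 = 169.35 g.
n(NaOH) = 169.35 / 39.998 = 4.2340 mol.
Step 1 (NaOH:NaCl = 3:3): theoretical n(NaCl) = 4.2340 mol; at 75.96% yield, n(NaCl) = 3.2161 mol.
Step 2 (NaCl:Na2SO4 = 2:1): theoretical n(Na2SO4) = 1.6081 mol, so theoretical mass = 1.6081 × 142.04 = 228.41 g.
At 66.74% yield, actual mass of Na2SO4 = 228.41 × 0.6674 = 152.44 g.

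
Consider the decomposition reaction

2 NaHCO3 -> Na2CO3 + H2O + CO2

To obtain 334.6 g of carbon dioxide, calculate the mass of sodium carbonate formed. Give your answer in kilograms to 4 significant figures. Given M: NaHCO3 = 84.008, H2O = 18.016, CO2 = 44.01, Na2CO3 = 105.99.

n(CO2) = 334.60 g / 44.01 g/mol = 7.6028 mol.
From the equation the CO2:Na2CO3 mole ratio is 1:1, so n(Na2CO3) = 7.6028 × 1/1 = 7.6028 mol.
Mass of Na2CO3 = 7.6028 mol × 105.99 g/mol = 805.82 g.
Converting to kg: 805.82 g = 0.8058 kg.

0.8058 kg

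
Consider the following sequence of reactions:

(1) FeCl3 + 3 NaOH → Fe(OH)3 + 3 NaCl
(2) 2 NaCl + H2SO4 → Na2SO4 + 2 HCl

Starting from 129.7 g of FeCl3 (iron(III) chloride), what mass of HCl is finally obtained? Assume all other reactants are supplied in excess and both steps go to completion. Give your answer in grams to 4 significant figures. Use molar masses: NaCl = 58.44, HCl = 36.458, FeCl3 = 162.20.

n(FeCl3) = 129.70 / 162.20 = 0.79963 mol.
Step 1 gives a 1:3 ratio of FeCl3 to NaCl, so n(NaCl) = 2.3989 mol.
In step 2 the NaCl:HCl ratio is 2:2, so n(HCl) = 2.3989 mol.
Mass of HCl = 2.3989 × 36.458 = 87.459 g.

87.46 g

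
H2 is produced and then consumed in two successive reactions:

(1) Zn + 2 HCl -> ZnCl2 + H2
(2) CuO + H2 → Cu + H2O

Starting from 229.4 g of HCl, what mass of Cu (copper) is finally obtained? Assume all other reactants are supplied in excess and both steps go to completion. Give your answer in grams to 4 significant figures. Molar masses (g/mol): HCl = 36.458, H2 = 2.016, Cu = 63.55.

n(HCl) = 229.40 / 36.458 = 6.2922 mol.
Step 1 gives a 2:1 ratio of HCl to H2, so n(H2) = 3.1461 mol.
In step 2 the H2:Cu ratio is 1:1, so n(Cu) = 3.1461 mol.
Mass of Cu = 3.1461 × 63.55 = 199.93 g.

199.9 g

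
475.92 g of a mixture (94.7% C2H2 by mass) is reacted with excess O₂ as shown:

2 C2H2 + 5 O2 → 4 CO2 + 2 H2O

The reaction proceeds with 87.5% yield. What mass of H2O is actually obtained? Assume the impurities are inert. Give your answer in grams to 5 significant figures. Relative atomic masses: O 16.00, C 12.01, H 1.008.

Pure C2H2 available = 475.92 g × 0.947 = 450.696 g.
M(C2H2) = 2(12.01) + 2(1.008) = 26.036 g/mol.
M(H2O) = 2(1.008) + 16.00 = 18.016 g/mol.
n(C2H2) = 450.696 g / 26.036 g/mol = 17.3105 mol.
From the equation the C2H2:H2O mole ratio is 2:2, so n(H2O) = 17.3105 × 2/2 = 17.3105 mol.
Mass of H2O = 17.3105 mol × 18.016 g/mol = 311.866 g.
Actual mass collected = 311.866 g × 0.875 = 272.883 g.

272.88 g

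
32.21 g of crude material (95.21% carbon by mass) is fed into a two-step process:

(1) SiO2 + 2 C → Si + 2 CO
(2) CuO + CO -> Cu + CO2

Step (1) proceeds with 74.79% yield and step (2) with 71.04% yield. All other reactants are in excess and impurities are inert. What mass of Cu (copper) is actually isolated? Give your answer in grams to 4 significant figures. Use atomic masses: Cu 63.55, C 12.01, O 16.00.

86.22 g

Pure C = 32.21 × 0.9521 = 30.667 g.
M(C) = 12.01 g/mol.
M(Cu) = 63.55 g/mol.
n(C) = 30.667 / 12.01 = 2.5535 mol.
Step 1 (C:CO = 2:2): theoretical n(CO) = 2.5535 mol; at 74.79% yield, n(CO) = 1.9097 mol.
Step 2 (CO:Cu = 1:1): theoretical n(Cu) = 1.9097 mol, so theoretical mass = 1.9097 × 63.55 = 121.36 g.
At 71.04% yield, actual mass of Cu = 121.36 × 0.7104 = 86.217 g.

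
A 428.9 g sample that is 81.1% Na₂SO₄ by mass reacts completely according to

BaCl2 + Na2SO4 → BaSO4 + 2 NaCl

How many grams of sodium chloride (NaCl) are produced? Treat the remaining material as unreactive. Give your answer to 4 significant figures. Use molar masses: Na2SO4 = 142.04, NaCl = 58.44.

Mass of pure Na2SO4 = 428.9 g × 0.811 = 347.84 g.
n(Na2SO4) = 347.84 g / 142.04 g/mol = 2.4489 mol.
From the equation the Na2SO4:NaCl mole ratio is 1:2, so n(NaCl) = 2.4489 × 2/1 = 4.8977 mol.
Mass of NaCl = 4.8977 mol × 58.44 g/mol = 286.22 g.

286.2 g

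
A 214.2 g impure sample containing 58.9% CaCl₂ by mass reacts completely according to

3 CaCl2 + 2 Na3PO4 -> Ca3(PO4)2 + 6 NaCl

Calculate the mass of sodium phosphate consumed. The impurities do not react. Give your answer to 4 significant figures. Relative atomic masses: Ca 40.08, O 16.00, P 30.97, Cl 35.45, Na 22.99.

124.2 g

Mass of pure CaCl2 = 214.2 g × 0.589 = 126.16 g.
M(CaCl2) = 40.08 + 2(35.45) = 110.98 g/mol.
M(Na3PO4) = 3(22.99) + 30.97 + 4(16.00) = 163.94 g/mol.
n(CaCl2) = 126.16 g / 110.98 g/mol = 1.1368 mol.
From the equation the CaCl2:Na3PO4 mole ratio is 3:2, so n(Na3PO4) = 1.1368 × 2/3 = 0.75788 mol.
Mass of Na3PO4 = 0.75788 mol × 163.94 g/mol = 124.25 g.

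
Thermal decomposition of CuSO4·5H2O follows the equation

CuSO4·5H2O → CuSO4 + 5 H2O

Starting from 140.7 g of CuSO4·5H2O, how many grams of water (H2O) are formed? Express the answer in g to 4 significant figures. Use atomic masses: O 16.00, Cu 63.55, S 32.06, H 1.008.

50.76 g

M(CuSO4·5H2O) = 63.55 + 32.06 + 9(16.00) + 10(1.008) = 249.69 g/mol.
M(H2O) = 2(1.008) + 16.00 = 18.016 g/mol.
n(CuSO4·5H2O) = 140.70 g / 249.69 g/mol = 0.56350 mol.
From the equation the CuSO4·5H2O:H2O mole ratio is 1:5, so n(H2O) = 0.56350 × 5/1 = 2.8175 mol.
Mass of H2O = 2.8175 mol × 18.016 g/mol = 50.760 g.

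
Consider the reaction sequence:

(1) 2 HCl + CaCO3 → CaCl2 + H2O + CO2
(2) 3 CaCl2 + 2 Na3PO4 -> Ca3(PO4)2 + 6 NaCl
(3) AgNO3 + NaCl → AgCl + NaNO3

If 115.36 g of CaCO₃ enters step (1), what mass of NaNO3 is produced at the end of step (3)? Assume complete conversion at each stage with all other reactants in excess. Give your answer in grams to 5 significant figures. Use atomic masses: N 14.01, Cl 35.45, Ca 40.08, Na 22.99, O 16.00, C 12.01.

195.94 g

M(CaCO3) = 40.08 + 12.01 + 3(16.00) = 100.09 g/mol.
M(NaNO3) = 22.99 + 14.01 + 3(16.00) = 85.00 g/mol.
n(CaCO3) = 115.36 / 100.09 = 1.15256 mol.
Reaction (1): CaCO3→CaCl2 ratio 1:1 ⇒ n(CaCl2) = 1.15256 mol.
Reaction (2): CaCl2→NaCl ratio 3:6 ⇒ n(NaCl) = 2.30513 mol.
Reaction (3): NaCl→NaNO3 ratio 1:1 ⇒ n(NaNO3) = 2.30513 mol.
Mass of NaNO3 = 2.30513 × 85.00 = 195.936 g.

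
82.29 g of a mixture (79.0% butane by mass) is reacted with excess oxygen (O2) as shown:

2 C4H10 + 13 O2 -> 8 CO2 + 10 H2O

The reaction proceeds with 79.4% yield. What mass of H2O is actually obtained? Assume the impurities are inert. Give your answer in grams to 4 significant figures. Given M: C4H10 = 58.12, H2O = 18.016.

80.00 g

Pure C4H10 available = 82.29 g × 0.790 = 65.009 g.
n(C4H10) = 65.009 g / 58.12 g/mol = 1.1185 mol.
From the equation the C4H10:H2O mole ratio is 2:10, so n(H2O) = 1.1185 × 10/2 = 5.5927 mol.
Mass of H2O = 5.5927 mol × 18.016 g/mol = 100.76 g.
Actual mass collected = 100.76 g × 0.794 = 80.001 g.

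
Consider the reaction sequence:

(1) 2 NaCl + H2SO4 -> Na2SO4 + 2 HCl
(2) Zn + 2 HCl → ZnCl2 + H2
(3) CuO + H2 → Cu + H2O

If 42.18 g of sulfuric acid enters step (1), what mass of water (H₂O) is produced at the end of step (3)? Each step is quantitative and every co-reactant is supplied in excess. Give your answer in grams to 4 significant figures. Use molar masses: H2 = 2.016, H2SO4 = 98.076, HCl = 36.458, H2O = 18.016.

7.748 g

n(H2SO4) = 42.18 / 98.076 = 0.43007 mol.
Reaction (1): H2SO4→HCl ratio 1:2 ⇒ n(HCl) = 0.86015 mol.
Reaction (2): HCl→H2 ratio 2:1 ⇒ n(H2) = 0.43007 mol.
Reaction (3): H2→H2O ratio 1:1 ⇒ n(H2O) = 0.43007 mol.
Mass of H2O = 0.43007 × 18.016 = 7.7482 g.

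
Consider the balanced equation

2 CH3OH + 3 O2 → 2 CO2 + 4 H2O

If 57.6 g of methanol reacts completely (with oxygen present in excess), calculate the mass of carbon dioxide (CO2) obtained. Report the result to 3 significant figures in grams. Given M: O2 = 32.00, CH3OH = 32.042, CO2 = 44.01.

79.1 g

n(CH3OH) = 57.60 g / 32.042 g/mol = 1.798 mol.
From the equation the CH3OH:CO2 mole ratio is 2:2, so n(CO2) = 1.798 × 2/2 = 1.798 mol.
Mass of CO2 = 1.798 mol × 44.01 g/mol = 79.11 g.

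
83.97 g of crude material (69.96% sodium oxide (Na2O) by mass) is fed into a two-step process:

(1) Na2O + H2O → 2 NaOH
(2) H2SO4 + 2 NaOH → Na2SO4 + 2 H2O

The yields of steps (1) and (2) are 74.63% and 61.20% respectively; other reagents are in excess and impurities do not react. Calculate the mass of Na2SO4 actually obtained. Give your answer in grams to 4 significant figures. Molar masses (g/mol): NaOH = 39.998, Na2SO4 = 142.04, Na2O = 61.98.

Pure Na2O = 83.97 × 0.6996 = 58.745 g.
n(Na2O) = 58.745 / 61.98 = 0.94781 mol.
Step 1 (Na2O:NaOH = 1:2): theoretical n(NaOH) = 1.8956 mol; at 74.63% yield, n(NaOH) = 1.4147 mol.
Step 2 (NaOH:Na2SO4 = 2:1): theoretical n(Na2SO4) = 0.70735 mol, so theoretical mass = 0.70735 × 142.04 = 100.47 g.
At 61.20% yield, actual mass of Na2SO4 = 100.47 × 0.6120 = 61.489 g.

61.49 g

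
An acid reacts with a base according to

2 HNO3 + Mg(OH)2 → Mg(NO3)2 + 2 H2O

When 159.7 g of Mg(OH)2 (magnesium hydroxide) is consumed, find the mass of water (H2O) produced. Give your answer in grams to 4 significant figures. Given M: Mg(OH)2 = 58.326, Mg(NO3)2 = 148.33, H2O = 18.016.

98.66 g

n(Mg(OH)2) = 159.70 g / 58.326 g/mol = 2.7381 mol.
From the equation the Mg(OH)2:H2O mole ratio is 1:2, so n(H2O) = 2.7381 × 2/1 = 5.4761 mol.
Mass of H2O = 5.4761 mol × 18.016 g/mol = 98.658 g.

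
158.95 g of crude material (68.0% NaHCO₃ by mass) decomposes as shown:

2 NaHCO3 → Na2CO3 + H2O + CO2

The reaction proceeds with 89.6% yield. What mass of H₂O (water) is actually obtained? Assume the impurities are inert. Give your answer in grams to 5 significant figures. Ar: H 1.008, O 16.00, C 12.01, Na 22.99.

Pure NaHCO3 available = 158.95 g × 0.680 = 108.086 g.
M(NaHCO3) = 22.99 + 1.008 + 12.01 + 3(16.00) = 84.008 g/mol.
M(H2O) = 2(1.008) + 16.00 = 18.016 g/mol.
n(NaHCO3) = 108.086 g / 84.008 g/mol = 1.28662 mol.
From the equation the NaHCO3:H2O mole ratio is 2:1, so n(H2O) = 1.28662 × 1/2 = 0.643308 mol.
Mass of H2O = 0.643308 mol × 18.016 g/mol = 11.5898 g.
Actual mass collected = 11.5898 g × 0.896 = 10.3845 g.

10.384 g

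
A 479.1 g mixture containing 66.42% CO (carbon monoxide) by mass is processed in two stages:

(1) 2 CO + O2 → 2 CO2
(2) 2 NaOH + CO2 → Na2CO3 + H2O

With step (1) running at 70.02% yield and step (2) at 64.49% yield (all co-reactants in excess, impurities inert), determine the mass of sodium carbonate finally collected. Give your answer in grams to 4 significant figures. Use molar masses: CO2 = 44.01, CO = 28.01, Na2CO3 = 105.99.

543.7 g

Pure CO = 479.1 × 0.6642 = 318.22 g.
n(CO) = 318.22 / 28.01 = 11.361 mol.
Step 1 (CO:CO2 = 2:2): theoretical n(CO2) = 11.361 mol; at 70.02% yield, n(CO2) = 7.9549 mol.
Step 2 (CO2:Na2CO3 = 1:1): theoretical n(Na2CO3) = 7.9549 mol, so theoretical mass = 7.9549 × 105.99 = 843.14 g.
At 64.49% yield, actual mass of Na2CO3 = 843.14 × 0.6449 = 543.74 g.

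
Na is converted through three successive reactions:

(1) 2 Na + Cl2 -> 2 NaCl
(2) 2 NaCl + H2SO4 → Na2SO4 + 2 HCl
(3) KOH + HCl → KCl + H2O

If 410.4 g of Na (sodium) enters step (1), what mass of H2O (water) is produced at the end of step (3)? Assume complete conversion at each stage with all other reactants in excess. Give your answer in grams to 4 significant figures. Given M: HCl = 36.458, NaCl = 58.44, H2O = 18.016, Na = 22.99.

321.6 g

n(Na) = 410.4 / 22.99 = 17.851 mol.
Reaction (1): Na→NaCl ratio 2:2 ⇒ n(NaCl) = 17.851 mol.
Reaction (2): NaCl→HCl ratio 2:2 ⇒ n(HCl) = 17.851 mol.
Reaction (3): HCl→H2O ratio 1:1 ⇒ n(H2O) = 17.851 mol.
Mass of H2O = 17.851 × 18.016 = 321.61 g.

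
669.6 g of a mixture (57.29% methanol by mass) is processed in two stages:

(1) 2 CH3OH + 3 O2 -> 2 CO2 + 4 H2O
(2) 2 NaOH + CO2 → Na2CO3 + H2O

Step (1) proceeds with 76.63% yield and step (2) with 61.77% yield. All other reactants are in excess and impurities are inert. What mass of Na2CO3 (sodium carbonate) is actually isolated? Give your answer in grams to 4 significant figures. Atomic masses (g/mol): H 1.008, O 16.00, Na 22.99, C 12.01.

600.6 g

Pure CH3OH = 669.6 × 0.5729 = 383.61 g.
M(CH3OH) = 12.01 + 4(1.008) + 16.00 = 32.042 g/mol.
M(Na2CO3) = 2(22.99) + 12.01 + 3(16.00) = 105.99 g/mol.
n(CH3OH) = 383.61 / 32.042 = 11.972 mol.
Step 1 (CH3OH:CO2 = 2:2): theoretical n(CO2) = 11.972 mol; at 76.63% yield, n(CO2) = 9.1743 mol.
Step 2 (CO2:Na2CO3 = 1:1): theoretical n(Na2CO3) = 9.1743 mol, so theoretical mass = 9.1743 × 105.99 = 972.39 g.
At 61.77% yield, actual mass of Na2CO3 = 972.39 × 0.6177 = 600.64 g.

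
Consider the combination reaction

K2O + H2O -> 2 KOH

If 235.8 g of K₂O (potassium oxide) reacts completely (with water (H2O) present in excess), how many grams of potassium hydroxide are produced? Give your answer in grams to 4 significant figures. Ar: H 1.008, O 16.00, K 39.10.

280.9 g

M(K2O) = 2(39.10) + 16.00 = 94.20 g/mol.
M(KOH) = 39.10 + 16.00 + 1.008 = 56.108 g/mol.
n(K2O) = 235.80 g / 94.20 g/mol = 2.5032 mol.
From the equation the K2O:KOH mole ratio is 1:2, so n(KOH) = 2.5032 × 2/1 = 5.0064 mol.
Mass of KOH = 5.0064 mol × 56.108 g/mol = 280.90 g.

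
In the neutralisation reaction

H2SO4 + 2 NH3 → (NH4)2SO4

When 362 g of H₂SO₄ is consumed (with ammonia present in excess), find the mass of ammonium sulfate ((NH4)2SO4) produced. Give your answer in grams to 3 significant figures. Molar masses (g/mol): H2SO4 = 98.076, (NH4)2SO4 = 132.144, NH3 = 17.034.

488 g

n(H2SO4) = 362.0 g / 98.076 g/mol = 3.691 mol.
From the equation the H2SO4:(NH4)2SO4 mole ratio is 1:1, so n((NH4)2SO4) = 3.691 × 1/1 = 3.691 mol.
Mass of (NH4)2SO4 = 3.691 mol × 132.144 g/mol = 487.7 g.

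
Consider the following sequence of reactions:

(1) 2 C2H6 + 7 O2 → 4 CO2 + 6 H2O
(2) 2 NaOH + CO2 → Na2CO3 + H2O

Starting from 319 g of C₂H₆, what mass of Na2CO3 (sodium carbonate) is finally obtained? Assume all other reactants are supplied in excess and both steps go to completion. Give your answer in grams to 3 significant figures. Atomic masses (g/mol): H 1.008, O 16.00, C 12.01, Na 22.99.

M(C2H6) = 2(12.01) + 6(1.008) = 30.068 g/mol.
M(Na2CO3) = 2(22.99) + 12.01 + 3(16.00) = 105.99 g/mol.
n(C2H6) = 319.0 / 30.068 = 10.61 mol.
Step 1 gives a 2:4 ratio of C2H6 to CO2, so n(CO2) = 21.22 mol.
In step 2 the CO2:Na2CO3 ratio is 1:1, so n(Na2CO3) = 21.22 mol.
Mass of Na2CO3 = 21.22 × 105.99 = 2249 g.

2250 g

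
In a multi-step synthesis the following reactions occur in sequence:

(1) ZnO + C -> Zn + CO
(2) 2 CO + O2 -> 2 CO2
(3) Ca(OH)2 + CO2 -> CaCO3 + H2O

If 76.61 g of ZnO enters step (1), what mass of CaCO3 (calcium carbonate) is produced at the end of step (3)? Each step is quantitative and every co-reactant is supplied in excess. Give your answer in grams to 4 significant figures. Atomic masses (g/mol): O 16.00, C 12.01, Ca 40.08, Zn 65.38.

94.22 g

M(ZnO) = 65.38 + 16.00 = 81.38 g/mol.
M(CaCO3) = 40.08 + 12.01 + 3(16.00) = 100.09 g/mol.
n(ZnO) = 76.61 / 81.38 = 0.94139 mol.
Reaction (1): ZnO→CO ratio 1:1 ⇒ n(CO) = 0.94139 mol.
Reaction (2): CO→CO2 ratio 2:2 ⇒ n(CO2) = 0.94139 mol.
Reaction (3): CO2→CaCO3 ratio 1:1 ⇒ n(CaCO3) = 0.94139 mol.
Mass of CaCO3 = 0.94139 × 100.09 = 94.223 g.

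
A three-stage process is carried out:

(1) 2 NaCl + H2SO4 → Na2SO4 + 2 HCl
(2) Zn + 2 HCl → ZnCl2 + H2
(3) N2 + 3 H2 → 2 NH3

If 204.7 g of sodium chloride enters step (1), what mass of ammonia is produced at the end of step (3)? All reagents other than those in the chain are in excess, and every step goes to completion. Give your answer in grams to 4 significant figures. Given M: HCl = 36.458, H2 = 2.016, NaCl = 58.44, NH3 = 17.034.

19.89 g

n(NaCl) = 204.7 / 58.44 = 3.5027 mol.
Reaction (1): NaCl→HCl ratio 2:2 ⇒ n(HCl) = 3.5027 mol.
Reaction (2): HCl→H2 ratio 2:1 ⇒ n(H2) = 1.7514 mol.
Reaction (3): H2→NH3 ratio 3:2 ⇒ n(NH3) = 1.1676 mol.
Mass of NH3 = 1.1676 × 17.034 = 19.889 g.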